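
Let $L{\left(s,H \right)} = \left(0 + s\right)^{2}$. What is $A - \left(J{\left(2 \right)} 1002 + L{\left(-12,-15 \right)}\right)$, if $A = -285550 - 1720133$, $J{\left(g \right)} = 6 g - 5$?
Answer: $-2012841$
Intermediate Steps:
$J{\left(g \right)} = -5 + 6 g$
$L{\left(s,H \right)} = s^{2}$
$A = -2005683$ ($A = -285550 - 1720133 = -2005683$)
$A - \left(J{\left(2 \right)} 1002 + L{\left(-12,-15 \right)}\right) = -2005683 - \left(\left(-5 + 6 \cdot 2\right) 1002 + \left(-12\right)^{2}\right) = -2005683 - \left(\left(-5 + 12\right) 1002 + 144\right) = -2005683 - \left(7 \cdot 1002 + 144\right) = -2005683 - \left(7014 + 144\right) = -2005683 - 7158 = -2012841$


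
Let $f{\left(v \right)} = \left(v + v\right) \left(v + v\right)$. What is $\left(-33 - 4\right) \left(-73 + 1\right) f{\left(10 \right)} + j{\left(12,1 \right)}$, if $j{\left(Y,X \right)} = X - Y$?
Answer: $1065589$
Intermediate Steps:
$f{\left(v \right)} = 4 v^{2}$ ($f{\left(v \right)} = 2 v 2 v = 4 v^{2}$)
$\left(-33 - 4\right) \left(-73 + 1\right) f{\left(10 \right)} + j{\left(12,1 \right)} = \left(-33 - 4\right) \left(-73 + 1\right) 4 \cdot 10^{2} + \left(1 - 12\right) = \left(-37\right) \left(-72\right) 4 \cdot 100 + \left(1 - 12\right) = 2664 \cdot 400 - 11 = 1065600 - 11 = 1065589$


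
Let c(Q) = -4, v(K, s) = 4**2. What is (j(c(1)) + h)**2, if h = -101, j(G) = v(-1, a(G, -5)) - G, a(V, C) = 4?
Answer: 6561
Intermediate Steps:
v(K, s) = 16
j(G) = 16 - G
(j(c(1)) + h)**2 = ((16 - 1*(-4)) - 101)**2 = ((16 + 4) - 101)**2 = (20 - 101)**2 = (-81)**2 = 6561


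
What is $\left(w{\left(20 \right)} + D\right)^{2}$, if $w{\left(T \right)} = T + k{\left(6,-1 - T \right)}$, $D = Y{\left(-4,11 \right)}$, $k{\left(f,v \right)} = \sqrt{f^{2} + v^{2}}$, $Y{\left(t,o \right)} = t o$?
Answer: $1053 - 144 \sqrt{53} \approx 4.6642$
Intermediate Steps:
$Y{\left(t,o \right)} = o t$
$D = -44$ ($D = 11 \left(-4\right) = -44$)
$w{\left(T \right)} = T + \sqrt{36 + \left(-1 - T\right)^{2}}$ ($w{\left(T \right)} = T + \sqrt{6^{2} + \left(-1 - T\right)^{2}} = T + \sqrt{36 + \left(-1 - T\right)^{2}}$)
$\left(w{\left(20 \right)} + D\right)^{2} = \left(\left(20 + \sqrt{36 + \left(1 + 20\right)^{2}}\right) - 44\right)^{2} = \left(\left(20 + \sqrt{36 + 21^{2}}\right) - 44\right)^{2} = \left(\left(20 + \sqrt{36 + 441}\right) - 44\right)^{2} = \left(\left(20 + \sqrt{477}\right) - 44\right)^{2} = \left(\left(20 + 3 \sqrt{53}\right) - 44\right)^{2} = \left(-24 + 3 \sqrt{53}\right)^{2}$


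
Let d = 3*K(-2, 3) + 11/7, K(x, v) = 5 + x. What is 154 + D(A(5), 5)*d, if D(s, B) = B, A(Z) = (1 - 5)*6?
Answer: 1448/7 ≈ 206.86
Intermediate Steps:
A(Z) = -24 (A(Z) = -4*6 = -24)
d = 74/7 (d = 3*(5 - 2) + 11/7 = 3*3 + 11*(1/7) = 9 + 11/7 = 74/7 ≈ 10.571)
154 + D(A(5), 5)*d = 154 + 5*(74/7) = 154 + 370/7 = 1448/7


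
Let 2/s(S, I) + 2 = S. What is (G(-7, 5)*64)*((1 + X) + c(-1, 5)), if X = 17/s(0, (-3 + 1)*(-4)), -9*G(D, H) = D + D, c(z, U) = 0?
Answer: -14336/9 ≈ -1592.9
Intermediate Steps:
s(S, I) = 2/(-2 + S)
G(D, H) = -2*D/9 (G(D, H) = -(D + D)/9 = -2*D/9)
X = -17 (X = 17/((2/(-2 + 0))) = 17/((2/(-2))) = 17/((2*(-½))) = 17/(-1) = 17*(-1) = -17)
(G(-7, 5)*64)*((1 + X) + c(-1, 5)) = (-2/9*(-7)*64)*((1 - 17) + 0) = ((14/9)*64)*(-16 + 0) = (896/9)*(-16) = -14336/9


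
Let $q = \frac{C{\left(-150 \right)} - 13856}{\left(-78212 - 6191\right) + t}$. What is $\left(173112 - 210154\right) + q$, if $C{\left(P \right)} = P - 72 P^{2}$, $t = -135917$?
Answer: $- \frac{239984101}{6480} \approx -37035.0$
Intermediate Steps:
$q = \frac{48059}{6480}$ ($q = \frac{- 150 \left(1 - -10800\right) - 13856}{\left(-78212 - 6191\right) - 135917} = \frac{- 150 \left(1 + 10800\right) - 13856}{\left(-78212 - 6191\right) - 135917} = \frac{\left(-150\right) 10801 - 13856}{-84403 - 135917} = \frac{-1620150 - 13856}{-220320} = \left(-1634006\right) \left(- \frac{1}{220320}\right) = \frac{48059}{6480} \approx 7.4165$)
$\left(173112 - 210154\right) + q = \left(173112 - 210154\right) + \frac{48059}{6480} = -37042 + \frac{48059}{6480} = - \frac{239984101}{6480}$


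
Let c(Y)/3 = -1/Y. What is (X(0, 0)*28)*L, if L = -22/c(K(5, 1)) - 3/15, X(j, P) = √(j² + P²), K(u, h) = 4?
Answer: 0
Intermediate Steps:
c(Y) = -3/Y (c(Y) = 3*(-1/Y) = -3/Y)
X(j, P) = √(P² + j²)
L = 437/15 (L = -22/((-3/4)) - 3/15 = -22/((-3*¼)) - 3*1/15 = -22/(-¾) - ⅕ = -22*(-4/3) - ⅕ = 88/3 - ⅕ = 437/15 ≈ 29.133)
(X(0, 0)*28)*L = (√(0² + 0²)*28)*(437/15) = (√(0 + 0)*28)*(437/15) = (√0*28)*(437/15) = (0*28)*(437/15) = 0*(437/15) = 0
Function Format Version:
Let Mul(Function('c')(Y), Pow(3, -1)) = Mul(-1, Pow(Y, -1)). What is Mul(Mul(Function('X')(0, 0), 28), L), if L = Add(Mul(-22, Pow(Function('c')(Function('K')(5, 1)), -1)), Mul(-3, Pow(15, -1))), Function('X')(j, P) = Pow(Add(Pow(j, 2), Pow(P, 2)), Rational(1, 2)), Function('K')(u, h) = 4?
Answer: 0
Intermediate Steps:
Function('c')(Y) = Mul(-3, Pow(Y, -1)) (Function('c')(Y) = Mul(3, Mul(-1, Pow(Y, -1))) = Mul(-3, Pow(Y, -1)))
Function('X')(j, P) = Pow(Add(Pow(P, 2), Pow(j, 2)), Rational(1, 2))
L = Rational(437, 15) (L = Add(Mul(-22, Pow(Mul(-3, Pow(4, -1)), -1)), Mul(-3, Pow(15, -1))) = Add(Mul(-22, Pow(Mul(-3, Rational(1, 4)), -1)), Mul(-3, Rational(1, 15))) = Add(Mul(-22, Pow(Rational(-3, 4), -1)), Rational(-1, 5)) = Add(Mul(-22, Rational(-4, 3)), Rational(-1, 5)) = Add(Rational(88, 3), Rational(-1, 5)) = Rational(437, 15) ≈ 29.133)
Mul(Mul(Function('X')(0, 0), 28), L) = Mul(Mul(Pow(Add(Pow(0, 2), Pow(0, 2)), Rational(1, 2)), 28), Rational(437, 15)) = Mul(Mul(Pow(Add(0, 0), Rational(1, 2)), 28), Rational(437, 15)) = Mul(Mul(Pow(0, Rational(1, 2)), 28), Rational(437, 15)) = Mul(Mul(0, 28), Rational(437, 15)) = Mul(0, Rational(437, 15)) = 0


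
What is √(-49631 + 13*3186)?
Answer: I*√8213 ≈ 90.626*I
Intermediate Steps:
√(-49631 + 13*3186) = √(-49631 + 41418) = √(-8213) = I*√8213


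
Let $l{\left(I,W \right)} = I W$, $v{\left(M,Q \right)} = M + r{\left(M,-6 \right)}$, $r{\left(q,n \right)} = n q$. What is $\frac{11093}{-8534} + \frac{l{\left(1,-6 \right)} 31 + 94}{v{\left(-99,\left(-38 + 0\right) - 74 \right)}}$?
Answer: $- \frac{6276163}{4224330} \approx -1.4857$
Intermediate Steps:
$v{\left(M,Q \right)} = - 5 M$ ($v{\left(M,Q \right)} = M - 6 M = - 5 M$)
$\frac{11093}{-8534} + \frac{l{\left(1,-6 \right)} 31 + 94}{v{\left(-99,\left(-38 + 0\right) - 74 \right)}} = \frac{11093}{-8534} + \frac{1 \left(-6\right) 31 + 94}{\left(-5\right) \left(-99\right)} = 11093 \left(- \frac{1}{8534}\right) + \frac{\left(-6\right) 31 + 94}{495} = - \frac{11093}{8534} + \left(-186 + 94\right) \frac{1}{495} = - \frac{11093}{8534} - \frac{92}{495} = - \frac{6276163}{4224330}$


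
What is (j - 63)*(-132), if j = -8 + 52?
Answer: 2508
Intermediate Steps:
j = 44
(j - 63)*(-132) = (44 - 63)*(-132) = -19*(-132) = 2508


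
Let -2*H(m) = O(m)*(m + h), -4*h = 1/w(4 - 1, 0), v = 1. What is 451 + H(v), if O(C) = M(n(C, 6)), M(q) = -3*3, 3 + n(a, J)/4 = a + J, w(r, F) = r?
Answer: 3641/8 ≈ 455.13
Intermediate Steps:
n(a, J) = -12 + 4*J + 4*a (n(a, J) = -12 + 4*(a + J) = -12 + 4*(J + a) = -12 + (4*J + 4*a) = -12 + 4*J + 4*a)
M(q) = -9
O(C) = -9
h = -1/12 (h = -1/(4*(4 - 1)) = -¼/3 = -¼*⅓ = -1/12 ≈ -0.083333)
H(m) = -3/8 + 9*m/2 (H(m) = -(-9)*(m - 1/12)/2 = -(-9)*(-1/12 + m)/2 = -(¾ - 9*m)/2 = -3/8 + 9*m/2)
451 + H(v) = 451 + (-3/8 + (9/2)*1) = 451 + (-3/8 + 9/2) = 451 + 33/8 = 3641/8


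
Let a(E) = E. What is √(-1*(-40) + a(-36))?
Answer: 2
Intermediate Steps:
√(-1*(-40) + a(-36)) = √(-1*(-40) - 36) = √(40 - 36) = √4 = 2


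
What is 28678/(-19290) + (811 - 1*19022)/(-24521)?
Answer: -175961524/236505045 ≈ -0.74401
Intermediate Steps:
28678/(-19290) + (811 - 1*19022)/(-24521) = 28678*(-1/19290) + (811 - 19022)*(-1/24521) = -14339/9645 - 18211*(-1/24521) = -14339/9645 + 18211/24521 = -175961524/236505045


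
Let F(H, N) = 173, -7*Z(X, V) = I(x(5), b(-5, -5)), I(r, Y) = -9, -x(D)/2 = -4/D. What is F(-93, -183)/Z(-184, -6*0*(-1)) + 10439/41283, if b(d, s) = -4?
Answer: 505936/3753 ≈ 134.81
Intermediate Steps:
x(D) = 8/D (x(D) = -(-8)/D = 8/D)
Z(X, V) = 9/7 (Z(X, V) = -⅐*(-9) = 9/7)
F(-93, -183)/Z(-184, -6*0*(-1)) + 10439/41283 = 173/(9/7) + 10439/41283 = 173*(7/9) + 10439*(1/41283) = 1211/9 + 949/3753 = 505936/3753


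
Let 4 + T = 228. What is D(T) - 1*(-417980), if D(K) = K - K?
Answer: 417980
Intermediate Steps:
T = 224 (T = -4 + 228 = 224)
D(K) = 0
D(T) - 1*(-417980) = 0 - 1*(-417980) = 0 + 417980 = 417980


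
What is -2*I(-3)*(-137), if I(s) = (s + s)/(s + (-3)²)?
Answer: -274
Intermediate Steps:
I(s) = 2*s/(9 + s) (I(s) = (2*s)/(s + 9) = (2*s)/(9 + s) = 2*s/(9 + s))
-2*I(-3)*(-137) = -4*(-3)/(9 - 3)*(-137) = -4*(-3)/6*(-137) = -2*(-1)*(-137) = 2*(-137) = -274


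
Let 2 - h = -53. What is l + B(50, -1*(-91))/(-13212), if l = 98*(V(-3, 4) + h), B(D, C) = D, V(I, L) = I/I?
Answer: 36253703/6606 ≈ 5488.0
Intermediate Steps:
V(I, L) = 1
h = 55 (h = 2 - 1*(-53) = 2 + 53 = 55)
l = 5488 (l = 98*(1 + 55) = 98*56 = 5488)
l + B(50, -1*(-91))/(-13212) = 5488 + 50/(-13212) = 5488 + 50*(-1/13212) = 5488 - 25/6606 = 36253703/6606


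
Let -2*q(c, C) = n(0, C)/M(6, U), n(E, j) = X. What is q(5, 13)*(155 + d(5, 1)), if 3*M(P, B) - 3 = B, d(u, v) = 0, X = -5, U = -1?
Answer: 2325/4 ≈ 581.25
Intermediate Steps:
n(E, j) = -5
M(P, B) = 1 + B/3
q(c, C) = 15/4 (q(c, C) = -(-5)/(2*(1 + (1/3)*(-1))) = -(-5)/(2*(1 - 1/3)) = -(-5)/(2*2/3) = -(-5)*3/(2*2) = -1/2*(-15/2) = 15/4)
q(5, 13)*(155 + d(5, 1)) = 15*(155 + 0)/4 = (15/4)*155 = 2325/4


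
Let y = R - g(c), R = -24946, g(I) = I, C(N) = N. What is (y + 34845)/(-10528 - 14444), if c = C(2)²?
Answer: -9895/24972 ≈ -0.39624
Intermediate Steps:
c = 4 (c = 2² = 4)
y = -24950 (y = -24946 - 1*4 = -24946 - 4 = -24950)
(y + 34845)/(-10528 - 14444) = (-24950 + 34845)/(-10528 - 14444) = 9895/(-24972) = 9895*(-1/24972) = -9895/24972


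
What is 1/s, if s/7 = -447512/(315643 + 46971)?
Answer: -25901/223756 ≈ -0.11576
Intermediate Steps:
s = -223756/25901 (s = 7*(-447512/(315643 + 46971)) = 7*(-447512/362614) = 7*(-447512*1/362614) = 7*(-223756/181307) = -223756/25901 ≈ -8.6389)
1/s = 1/(-223756/25901) = -25901/223756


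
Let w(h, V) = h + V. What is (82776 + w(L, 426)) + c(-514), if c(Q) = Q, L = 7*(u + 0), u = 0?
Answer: 82688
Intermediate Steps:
L = 0 (L = 7*(0 + 0) = 7*0 = 0)
w(h, V) = V + h
(82776 + w(L, 426)) + c(-514) = (82776 + (426 + 0)) - 514 = (82776 + 426) - 514 = 83202 - 514 = 82688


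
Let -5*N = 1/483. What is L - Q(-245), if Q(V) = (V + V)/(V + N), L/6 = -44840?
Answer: -79592847195/295838 ≈ -2.6904e+5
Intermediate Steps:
L = -269040 (L = 6*(-44840) = -269040)
N = -1/2415 (N = -1/5/483 = -1/5*1/483 = -1/2415 ≈ -0.00041408)
Q(V) = 2*V/(-1/2415 + V) (Q(V) = (V + V)/(V - 1/2415) = (2*V)/(-1/2415 + V) = 2*V/(-1/2415 + V))
L - Q(-245) = -269040 - 4830*(-245)/(-1 + 2415*(-245)) = -269040 - 4830*(-245)/(-1 - 591675) = -269040 - 4830*(-245)/(-591676) = -269040 - 4830*(-245)*(-1)/591676 = -269040 - 1*591675/295838 = -269040 - 591675/295838 = -79592847195/295838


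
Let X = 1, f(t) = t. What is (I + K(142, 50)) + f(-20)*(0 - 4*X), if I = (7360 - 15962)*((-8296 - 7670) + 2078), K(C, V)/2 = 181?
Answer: 119465018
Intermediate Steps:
K(C, V) = 362 (K(C, V) = 2*181 = 362)
I = 119464576 (I = -8602*(-15966 + 2078) = -8602*(-13888) = 119464576)
(I + K(142, 50)) + f(-20)*(0 - 4*X) = (119464576 + 362) - 20*(0 - 4*1) = 119464938 - 20*(0 - 4) = 119464938 - 20*(-4) = 119464938 + 80 = 119465018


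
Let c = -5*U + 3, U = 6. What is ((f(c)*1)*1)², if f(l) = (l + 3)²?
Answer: 331776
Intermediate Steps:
c = -27 (c = -5*6 + 3 = -30 + 3 = -27)
f(l) = (3 + l)²
((f(c)*1)*1)² = (((3 - 27)²*1)*1)² = (((-24)²*1)*1)² = ((576*1)*1)² = (576*1)² = 576² = 331776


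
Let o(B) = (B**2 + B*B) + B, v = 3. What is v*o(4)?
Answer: 108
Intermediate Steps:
o(B) = B + 2*B**2 (o(B) = (B**2 + B**2) + B = 2*B**2 + B = B + 2*B**2)
v*o(4) = 3*(4*(1 + 2*4)) = 3*(4*(1 + 8)) = 3*(4*9) = 3*36 = 108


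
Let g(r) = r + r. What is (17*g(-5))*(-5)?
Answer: 850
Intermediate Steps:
g(r) = 2*r
(17*g(-5))*(-5) = (17*(2*(-5)))*(-5) = (17*(-10))*(-5) = -170*(-5) = 850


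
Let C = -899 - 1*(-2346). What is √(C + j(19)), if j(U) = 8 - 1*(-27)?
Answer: √1482 ≈ 38.497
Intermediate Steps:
j(U) = 35 (j(U) = 8 + 27 = 35)
C = 1447 (C = -899 + 2346 = 1447)
√(C + j(19)) = √(1447 + 35) = √1482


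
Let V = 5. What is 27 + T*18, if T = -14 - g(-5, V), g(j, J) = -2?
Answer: -189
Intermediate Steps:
T = -12 (T = -14 - 1*(-2) = -14 + 2 = -12)
27 + T*18 = 27 - 12*18 = 27 - 216 = -189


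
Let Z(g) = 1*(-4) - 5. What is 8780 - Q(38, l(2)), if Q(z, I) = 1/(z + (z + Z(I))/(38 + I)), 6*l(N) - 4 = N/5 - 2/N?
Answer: 393658923/44836 ≈ 8780.0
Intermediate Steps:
Z(g) = -9 (Z(g) = -4 - 5 = -9)
l(N) = ⅔ - 1/(3*N) + N/30 (l(N) = ⅔ + (N/5 - 2/N)/6 = ⅔ + (-2/N + N/5)/6 = ⅔ + (-1/(3*N) + N/30) = ⅔ - 1/(3*N) + N/30)
Q(z, I) = 1/(z + (-9 + z)/(38 + I)) (Q(z, I) = 1/(z + (z - 9)/(38 + I)) = 1/(z + (-9 + z)/(38 + I)))
8780 - Q(38, l(2)) = 8780 - (38 + (1/30)*(-10 + 2*(20 + 2))/2)/(-9 + 39*38 + ((1/30)*(-10 + 2*(20 + 2))/2)*38) = 8780 - (38 + (1/30)*(½)*(-10 + 2*22))/(-9 + 1482 + ((1/30)*(½)*(-10 + 2*22))*38) = 8780 - (38 + (1/30)*(½)*(-10 + 44))/(-9 + 1482 + ((1/30)*(½)*(-10 + 44))*38) = 8780 - (38 + (1/30)*(½)*34)/(-9 + 1482 + ((1/30)*(½)*34)*38) = 8780 - (38 + 17/30)/(-9 + 1482 + (17/30)*38) = 8780 - 1157/((-9 + 1482 + 323/15)*30) = 8780 - 1157/(22418/15*30) = 8780 - 15*1157/(22418*30) = 8780 - 1*1157/44836 = 8780 - 1157/44836 = 393658923/44836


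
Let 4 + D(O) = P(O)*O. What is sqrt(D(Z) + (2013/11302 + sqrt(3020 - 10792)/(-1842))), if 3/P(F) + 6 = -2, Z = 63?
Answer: sqrt(-11895508135081458 - 470576491536*I*sqrt(1943))/20818284 ≈ 0.0045677 - 5.239*I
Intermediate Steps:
P(F) = -3/8 (P(F) = 3/(-6 - 2) = 3/(-8) = 3*(-1/8) = -3/8)
D(O) = -4 - 3*O/8
sqrt(D(Z) + (2013/11302 + sqrt(3020 - 10792)/(-1842))) = sqrt((-4 - 3/8*63) + (2013/11302 + sqrt(3020 - 10792)/(-1842))) = sqrt((-4 - 189/8) + (2013*(1/11302) + sqrt(-7772)*(-1/1842))) = sqrt(-221/8 + (2013/11302 + (2*I*sqrt(1943))*(-1/1842))) = sqrt(-221/8 + (2013/11302 - I*sqrt(1943)/921)) = sqrt(-1240819/45208 - I*sqrt(1943)/921)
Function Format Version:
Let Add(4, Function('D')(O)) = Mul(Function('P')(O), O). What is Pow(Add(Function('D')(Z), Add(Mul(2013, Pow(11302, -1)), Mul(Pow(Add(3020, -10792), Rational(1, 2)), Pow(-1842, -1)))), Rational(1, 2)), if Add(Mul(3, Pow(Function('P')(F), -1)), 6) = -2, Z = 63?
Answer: Mul(Rational(1, 20818284), Pow(Add(-11895508135081458, Mul(-470576491536, I, Pow(1943, Rational(1, 2)))), Rational(1, 2))) ≈ Add(0.0045677, Mul(-5.2390, I))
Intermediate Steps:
Function('P')(F) = Rational(-3, 8) (Function('P')(F) = Mul(3, Pow(Add(-6, -2), -1)) = Mul(3, Pow(-8, -1)) = Mul(3, Rational(-1, 8)) = Rational(-3, 8))
Function('D')(O) = Add(-4, Mul(Rational(-3, 8), O))
Pow(Add(Function('D')(Z), Add(Mul(2013, Pow(11302, -1)), Mul(Pow(Add(3020, -10792), Rational(1, 2)), Pow(-1842, -1)))), Rational(1, 2)) = Pow(Add(Add(-4, Mul(Rational(-3, 8), 63)), Add(Mul(2013, Pow(11302, -1)), Mul(Pow(Add(3020, -10792), Rational(1, 2)), Pow(-1842, -1)))), Rational(1, 2)) = Pow(Add(Add(-4, Rational(-189, 8)), Add(Mul(2013, Rational(1, 11302)), Mul(Pow(-7772, Rational(1, 2)), Rational(-1, 1842)))), Rational(1, 2)) = Pow(Add(Rational(-221, 8), Add(Rational(2013, 11302), Mul(Mul(2, I, Pow(1943, Rational(1, 2))), Rational(-1, 1842)))), Rational(1, 2)) = Pow(Add(Rational(-221, 8), Add(Rational(2013, 11302), Mul(Rational(-1, 921), I, Pow(1943, Rational(1, 2))))), Rational(1, 2)) = Pow(Add(Rational(-1240819, 45208), Mul(Rational(-1, 921), I, Pow(1943, Rational(1, 2)))), Rational(1, 2))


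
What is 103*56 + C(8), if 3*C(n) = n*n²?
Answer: 17816/3 ≈ 5938.7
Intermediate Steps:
C(n) = n³/3 (C(n) = (n*n²)/3 = n³/3)
103*56 + C(8) = 103*56 + (⅓)*8³ = 5768 + (⅓)*512 = 5768 + 512/3 = 17816/3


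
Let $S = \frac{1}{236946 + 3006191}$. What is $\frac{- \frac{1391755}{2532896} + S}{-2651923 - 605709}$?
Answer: $\frac{644807086077}{3822844524463946752} \approx 1.6867 \cdot 10^{-7}$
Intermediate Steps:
$S = \frac{1}{3243137} \approx 3.0834 \cdot 10^{-7}$
$\frac{- \frac{1391755}{2532896} + S}{-2651923 - 605709} = \frac{- \frac{1391755}{2532896} + \frac{1}{3243137}}{-2651923 - 605709} = \frac{\left(-1391755\right) \frac{1}{2532896} + \frac{1}{3243137}}{-3257632} = \left(- \frac{1391755}{2532896} + \frac{1}{3243137}\right) \left(- \frac{1}{3257632}\right) = \left(- \frac{4513649602539}{8214528734752}\right) \left(- \frac{1}{3257632}\right) = \frac{644807086077}{3822844524463946752}$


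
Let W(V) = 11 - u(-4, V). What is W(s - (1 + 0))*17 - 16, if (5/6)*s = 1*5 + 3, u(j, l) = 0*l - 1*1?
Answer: 188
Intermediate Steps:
u(j, l) = -1 (u(j, l) = 0 - 1 = -1)
s = 48/5 (s = 6*(1*5 + 3)/5 = 6*(5 + 3)/5 = (6/5)*8 = 48/5 ≈ 9.6000)
W(V) = 12 (W(V) = 11 - 1*(-1) = 11 + 1 = 12)
W(s - (1 + 0))*17 - 16 = 12*17 - 16 = 204 - 16 = 188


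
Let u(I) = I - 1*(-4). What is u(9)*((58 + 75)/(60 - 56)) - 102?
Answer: 1321/4 ≈ 330.25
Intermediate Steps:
u(I) = 4 + I (u(I) = I + 4 = 4 + I)
u(9)*((58 + 75)/(60 - 56)) - 102 = (4 + 9)*((58 + 75)/(60 - 56)) - 102 = 13*(133/4) - 102 = 1729/4 - 102 = 1321/4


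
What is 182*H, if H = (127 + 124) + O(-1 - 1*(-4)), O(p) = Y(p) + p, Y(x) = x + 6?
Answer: 47866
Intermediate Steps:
Y(x) = 6 + x
O(p) = 6 + 2*p (O(p) = (6 + p) + p = 6 + 2*p)
H = 263 (H = (127 + 124) + (6 + 2*(-1 - 1*(-4))) = 251 + (6 + 2*(-1 + 4)) = 251 + (6 + 2*3) = 251 + (6 + 6) = 251 + 12 = 263)
182*H = 182*263 = 47866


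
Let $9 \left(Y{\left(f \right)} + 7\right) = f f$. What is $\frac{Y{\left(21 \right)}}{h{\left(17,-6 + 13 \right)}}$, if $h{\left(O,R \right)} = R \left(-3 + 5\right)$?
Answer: $3$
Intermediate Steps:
$h{\left(O,R \right)} = 2 R$ ($h{\left(O,R \right)} = R 2 = 2 R$)
$Y{\left(f \right)} = -7 + \frac{f^{2}}{9}$ ($Y{\left(f \right)} = -7 + \frac{f f}{9} = -7 + \frac{f^{2}}{9}$)
$\frac{Y{\left(21 \right)}}{h{\left(17,-6 + 13 \right)}} = \frac{-7 + \frac{21^{2}}{9}}{2 \left(-6 + 13\right)} = \frac{-7 + \frac{1}{9} \cdot 441}{2 \cdot 7} = \frac{-7 + 49}{14} = 42 \cdot \frac{1}{14} = 3$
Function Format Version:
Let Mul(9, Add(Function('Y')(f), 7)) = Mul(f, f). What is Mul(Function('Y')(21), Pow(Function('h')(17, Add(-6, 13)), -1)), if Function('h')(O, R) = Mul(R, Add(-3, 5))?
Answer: 3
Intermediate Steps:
Function('h')(O, R) = Mul(2, R) (Function('h')(O, R) = Mul(R, 2) = Mul(2, R))
Function('Y')(f) = Add(-7, Mul(Rational(1, 9), Pow(f, 2))) (Function('Y')(f) = Add(-7, Mul(Rational(1, 9), Mul(f, f))) = Add(-7, Mul(Rational(1, 9), Pow(f, 2))))
Mul(Function('Y')(21), Pow(Function('h')(17, Add(-6, 13)), -1)) = Mul(Add(-7, Mul(Rational(1, 9), Pow(21, 2))), Pow(Mul(2, Add(-6, 13)), -1)) = Mul(Add(-7, Mul(Rational(1, 9), 441)), Pow(Mul(2, 7), -1)) = Mul(Add(-7, 49), Pow(14, -1)) = Mul(42, Rational(1, 14)) = 3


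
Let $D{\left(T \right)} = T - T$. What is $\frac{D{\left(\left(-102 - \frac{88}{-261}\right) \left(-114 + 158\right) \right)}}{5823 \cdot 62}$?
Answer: $0$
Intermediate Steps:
$D{\left(T \right)} = 0$
$\frac{D{\left(\left(-102 - \frac{88}{-261}\right) \left(-114 + 158\right) \right)}}{5823 \cdot 62} = \frac{0}{5823 \cdot 62} = \frac{0}{361026} = 0 \cdot \frac{1}{361026} = 0$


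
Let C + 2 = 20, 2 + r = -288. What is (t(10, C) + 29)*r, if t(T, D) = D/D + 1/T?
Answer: -8729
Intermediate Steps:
r = -290 (r = -2 - 288 = -290)
C = 18 (C = -2 + 20 = 18)
t(T, D) = 1 + 1/T
(t(10, C) + 29)*r = ((1 + 10)/10 + 29)*(-290) = ((1/10)*11 + 29)*(-290) = (11/10 + 29)*(-290) = (301/10)*(-290) = -8729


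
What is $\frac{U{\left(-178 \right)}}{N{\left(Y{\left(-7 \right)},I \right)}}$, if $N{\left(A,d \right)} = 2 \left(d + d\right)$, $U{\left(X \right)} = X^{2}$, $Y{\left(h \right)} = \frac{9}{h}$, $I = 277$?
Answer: $\frac{7921}{277} \approx 28.596$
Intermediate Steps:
$N{\left(A,d \right)} = 4 d$ ($N{\left(A,d \right)} = 2 \cdot 2 d = 4 d$)
$\frac{U{\left(-178 \right)}}{N{\left(Y{\left(-7 \right)},I \right)}} = \frac{\left(-178\right)^{2}}{4 \cdot 277} = \frac{31684}{1108} = 31684 \cdot \frac{1}{1108} = \frac{7921}{277}$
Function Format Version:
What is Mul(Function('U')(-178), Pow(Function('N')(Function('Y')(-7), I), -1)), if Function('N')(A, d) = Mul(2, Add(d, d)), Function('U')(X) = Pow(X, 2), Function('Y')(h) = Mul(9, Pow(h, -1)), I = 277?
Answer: Rational(7921, 277) ≈ 28.596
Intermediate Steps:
Function('N')(A, d) = Mul(4, d) (Function('N')(A, d) = Mul(2, Mul(2, d)) = Mul(4, d))
Mul(Function('U')(-178), Pow(Function('N')(Function('Y')(-7), I), -1)) = Mul(Pow(-178, 2), Pow(Mul(4, 277), -1)) = Mul(31684, Pow(1108, -1)) = Mul(31684, Rational(1, 1108)) = Rational(7921, 277)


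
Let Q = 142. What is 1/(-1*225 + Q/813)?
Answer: -813/182783 ≈ -0.0044479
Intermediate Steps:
1/(-1*225 + Q/813) = 1/(-1*225 + 142/813) = 1/(-225 + 142*(1/813)) = 1/(-225 + 142/813) = 1/(-182783/813) = -813/182783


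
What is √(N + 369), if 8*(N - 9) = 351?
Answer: 15*√30/4 ≈ 20.540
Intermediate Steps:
N = 423/8 (N = 9 + (⅛)*351 = 9 + 351/8 = 423/8 ≈ 52.875)
√(N + 369) = √(423/8 + 369) = √(3375/8) = 15*√30/4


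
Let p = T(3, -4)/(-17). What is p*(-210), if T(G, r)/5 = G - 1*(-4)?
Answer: 7350/17 ≈ 432.35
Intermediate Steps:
T(G, r) = 20 + 5*G (T(G, r) = 5*(G - 1*(-4)) = 5*(G + 4) = 5*(4 + G) = 20 + 5*G)
p = -35/17 (p = (20 + 5*3)/(-17) = -(20 + 15)/17 = -1/17*35 = -35/17 ≈ -2.0588)
p*(-210) = -35/17*(-210) = 7350/17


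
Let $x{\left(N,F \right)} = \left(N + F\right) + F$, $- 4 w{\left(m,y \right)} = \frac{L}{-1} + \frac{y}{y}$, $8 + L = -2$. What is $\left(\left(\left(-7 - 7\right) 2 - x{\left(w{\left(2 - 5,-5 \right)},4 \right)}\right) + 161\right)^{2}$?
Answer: $\frac{261121}{16} \approx 16320.0$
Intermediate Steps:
$L = -10$ ($L = -8 - 2 = -10$)
$w{\left(m,y \right)} = - \frac{11}{4}$ ($w{\left(m,y \right)} = - \frac{- \frac{10}{-1} + \frac{y}{y}}{4} = - \frac{\left(-10\right) \left(-1\right) + 1}{4} = - \frac{10 + 1}{4} = \left(- \frac{1}{4}\right) 11 = - \frac{11}{4}$)
$x{\left(N,F \right)} = N + 2 F$ ($x{\left(N,F \right)} = \left(F + N\right) + F = N + 2 F$)
$\left(\left(\left(-7 - 7\right) 2 - x{\left(w{\left(2 - 5,-5 \right)},4 \right)}\right) + 161\right)^{2} = \left(\left(\left(-7 - 7\right) 2 - \left(- \frac{11}{4} + 2 \cdot 4\right)\right) + 161\right)^{2} = \left(\left(\left(-14\right) 2 - \left(- \frac{11}{4} + 8\right)\right) + 161\right)^{2} = \left(\left(-28 - \frac{21}{4}\right) + 161\right)^{2} = \left(- \frac{133}{4} + 161\right)^{2} = \left(\frac{511}{4}\right)^{2} = \frac{261121}{16}$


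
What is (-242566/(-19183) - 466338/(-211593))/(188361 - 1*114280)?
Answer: 20090343164/100231309492013 ≈ 0.00020044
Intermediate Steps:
(-242566/(-19183) - 466338/(-211593))/(188361 - 1*114280) = (-242566*(-1/19183) - 466338*(-1/211593))/(188361 - 114280) = (242566/19183 + 155446/70531)/74081 = (20090343164/1352996173)*(1/74081) = 20090343164/100231309492013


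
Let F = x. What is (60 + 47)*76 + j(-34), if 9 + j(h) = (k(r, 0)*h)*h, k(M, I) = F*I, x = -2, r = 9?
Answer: 8123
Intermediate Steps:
F = -2
k(M, I) = -2*I
j(h) = -9 (j(h) = -9 + ((-2*0)*h)*h = -9 + (0*h)*h = -9 + 0*h = -9 + 0 = -9)
(60 + 47)*76 + j(-34) = (60 + 47)*76 - 9 = 107*76 - 9 = 8132 - 9 = 8123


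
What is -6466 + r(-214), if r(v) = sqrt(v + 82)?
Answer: -6466 + 2*I*sqrt(33) ≈ -6466.0 + 11.489*I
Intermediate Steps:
r(v) = sqrt(82 + v)
-6466 + r(-214) = -6466 + sqrt(82 - 214) = -6466 + sqrt(-132) = -6466 + 2*I*sqrt(33)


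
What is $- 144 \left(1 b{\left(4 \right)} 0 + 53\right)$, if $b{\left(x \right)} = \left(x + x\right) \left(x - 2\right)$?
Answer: $-7632$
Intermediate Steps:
$b{\left(x \right)} = 2 x \left(-2 + x\right)$
$- 144 \left(1 b{\left(4 \right)} 0 + 53\right) = - 144 \left(1 \cdot 2 \cdot 4 \left(-2 + 4\right) 0 + 53\right) = - 144 \left(1 \cdot 2 \cdot 4 \cdot 2 \cdot 0 + 53\right) = - 144 \left(1 \cdot 16 \cdot 0 + 53\right) = - 144 \left(16 \cdot 0 + 53\right) = - 144 \left(0 + 53\right) = \left(-144\right) 53 = -7632$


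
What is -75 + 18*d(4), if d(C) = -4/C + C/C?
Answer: -75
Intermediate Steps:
d(C) = 1 - 4/C (d(C) = -4/C + 1 = 1 - 4/C)
-75 + 18*d(4) = -75 + 18*((-4 + 4)/4) = -75 + 18*((¼)*0) = -75 + 18*0 = -75 + 0 = -75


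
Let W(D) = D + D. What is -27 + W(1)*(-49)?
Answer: -125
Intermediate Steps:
W(D) = 2*D
-27 + W(1)*(-49) = -27 + (2*1)*(-49) = -27 + 2*(-49) = -27 - 98 = -125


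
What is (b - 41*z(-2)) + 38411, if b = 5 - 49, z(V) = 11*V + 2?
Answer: 39187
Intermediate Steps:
z(V) = 2 + 11*V
b = -44
(b - 41*z(-2)) + 38411 = (-44 - 41*(2 + 11*(-2))) + 38411 = (-44 - 41*(2 - 22)) + 38411 = (-44 - 41*(-20)) + 38411 = (-44 + 820) + 38411 = 776 + 38411 = 39187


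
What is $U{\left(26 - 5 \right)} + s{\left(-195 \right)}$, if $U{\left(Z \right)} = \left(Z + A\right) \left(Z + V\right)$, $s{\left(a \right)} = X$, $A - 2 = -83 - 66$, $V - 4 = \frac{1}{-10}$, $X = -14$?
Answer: $- \frac{15757}{5} \approx -3151.4$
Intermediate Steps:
$V = \frac{39}{10}$ ($V = 4 + \frac{1}{-10} = 4 - \frac{1}{10} = \frac{39}{10} \approx 3.9$)
$A = -147$ ($A = 2 - 149 = -147$)
$s{\left(a \right)} = -14$
$U{\left(Z \right)} = \left(-147 + Z\right) \left(\frac{39}{10} + Z\right)$ ($U{\left(Z \right)} = \left(Z - 147\right) \left(Z + \frac{39}{10}\right) = \left(-147 + Z\right) \left(\frac{39}{10} + Z\right)$)
$U{\left(26 - 5 \right)} + s{\left(-195 \right)} = \left(- \frac{5733}{10} + \left(26 - 5\right)^{2} - \frac{1431 \left(26 - 5\right)}{10}\right) - 14 = \left(- \frac{5733}{10} + 21^{2} - \frac{30051}{10}\right) - 14 = \left(- \frac{5733}{10} + 441 - \frac{30051}{10}\right) - 14 = - \frac{15687}{5} - 14 = - \frac{15757}{5}$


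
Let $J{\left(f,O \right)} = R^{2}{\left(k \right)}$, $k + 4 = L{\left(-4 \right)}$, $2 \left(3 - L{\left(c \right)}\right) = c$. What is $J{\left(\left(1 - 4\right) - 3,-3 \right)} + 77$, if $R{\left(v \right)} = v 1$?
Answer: $78$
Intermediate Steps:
$L{\left(c \right)} = 3 - \frac{c}{2}$
$k = 1$ ($k = -4 + \left(3 - -2\right) = -4 + \left(3 + 2\right) = -4 + 5 = 1$)
$R{\left(v \right)} = v$
$J{\left(f,O \right)} = 1$ ($J{\left(f,O \right)} = 1^{2} = 1$)
$J{\left(\left(1 - 4\right) - 3,-3 \right)} + 77 = 1 + 77 = 78$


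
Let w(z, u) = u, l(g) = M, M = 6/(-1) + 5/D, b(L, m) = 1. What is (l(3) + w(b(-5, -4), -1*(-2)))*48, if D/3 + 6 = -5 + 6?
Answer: -208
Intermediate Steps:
D = -15 (D = -18 + 3*(-5 + 6) = -18 + 3*1 = -18 + 3 = -15)
M = -19/3 (M = 6/(-1) + 5/(-15) = 6*(-1) + 5*(-1/15) = -6 - 1/3 = -19/3 ≈ -6.3333)
l(g) = -19/3
(l(3) + w(b(-5, -4), -1*(-2)))*48 = (-19/3 - 1*(-2))*48 = (-19/3 + 2)*48 = -13/3*48 = -208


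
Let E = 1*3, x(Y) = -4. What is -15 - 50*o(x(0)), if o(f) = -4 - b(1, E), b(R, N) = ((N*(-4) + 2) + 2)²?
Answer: 3385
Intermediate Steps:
E = 3
b(R, N) = (4 - 4*N)² (b(R, N) = ((-4*N + 2) + 2)² = ((2 - 4*N) + 2)² = (4 - 4*N)²)
o(f) = -68 (o(f) = -4 - 16*(-1 + 3)² = -4 - 16*2² = -4 - 16*4 = -4 - 1*64 = -4 - 64 = -68)
-15 - 50*o(x(0)) = -15 - 50*(-68) = -15 + 3400 = 3385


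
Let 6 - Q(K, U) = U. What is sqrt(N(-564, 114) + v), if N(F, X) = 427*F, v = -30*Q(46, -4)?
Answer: 6*I*sqrt(6698) ≈ 491.05*I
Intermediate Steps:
Q(K, U) = 6 - U
v = -300 (v = -30*(6 - 1*(-4)) = -30*(6 + 4) = -30*10 = -300)
sqrt(N(-564, 114) + v) = sqrt(427*(-564) - 300) = sqrt(-240828 - 300) = sqrt(-241128) = 6*I*sqrt(6698)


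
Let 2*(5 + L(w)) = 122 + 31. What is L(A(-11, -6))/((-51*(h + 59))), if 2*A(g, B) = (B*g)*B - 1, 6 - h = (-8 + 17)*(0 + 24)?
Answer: 143/15402 ≈ 0.0092845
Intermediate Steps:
h = -210 (h = 6 - (-8 + 17)*(0 + 24) = 6 - 9*24 = 6 - 1*216 = 6 - 216 = -210)
A(g, B) = -½ + g*B²/2 (A(g, B) = ((B*g)*B - 1)/2 = (g*B² - 1)/2 = (-1 + g*B²)/2 = -½ + g*B²/2)
L(w) = 143/2 (L(w) = -5 + (122 + 31)/2 = -5 + (½)*153 = -5 + 153/2 = 143/2)
L(A(-11, -6))/((-51*(h + 59))) = 143/(2*((-51*(-210 + 59)))) = 143/(2*((-51*(-151)))) = (143/2)/7701 = (143/2)*(1/7701) = 143/15402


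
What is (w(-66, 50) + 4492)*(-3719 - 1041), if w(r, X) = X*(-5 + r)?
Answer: -4483920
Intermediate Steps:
(w(-66, 50) + 4492)*(-3719 - 1041) = (50*(-5 - 66) + 4492)*(-3719 - 1041) = (50*(-71) + 4492)*(-4760) = (-3550 + 4492)*(-4760) = 942*(-4760) = -4483920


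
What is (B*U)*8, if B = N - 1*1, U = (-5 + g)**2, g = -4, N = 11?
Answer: 6480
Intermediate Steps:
U = 81 (U = (-5 - 4)**2 = (-9)**2 = 81)
B = 10 (B = 11 - 1*1 = 11 - 1 = 10)
(B*U)*8 = (10*81)*8 = 810*8 = 6480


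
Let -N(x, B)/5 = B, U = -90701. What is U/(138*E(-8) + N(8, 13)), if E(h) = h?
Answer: 90701/1169 ≈ 77.589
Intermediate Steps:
N(x, B) = -5*B
U/(138*E(-8) + N(8, 13)) = -90701/(138*(-8) - 5*13) = -90701/(-1104 - 65) = -90701/(-1169) = -90701*(-1/1169) = 90701/1169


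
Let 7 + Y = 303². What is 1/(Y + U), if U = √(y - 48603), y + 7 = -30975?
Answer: 91802/8427686789 - I*√79585/8427686789 ≈ 1.0893e-5 - 3.3474e-8*I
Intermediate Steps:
y = -30982 (y = -7 - 30975 = -30982)
U = I*√79585 (U = √(-30982 - 48603) = √(-79585) = I*√79585 ≈ 282.11*I)
Y = 91802 (Y = -7 + 303² = -7 + 91809 = 91802)
1/(Y + U) = 1/(91802 + I*√79585)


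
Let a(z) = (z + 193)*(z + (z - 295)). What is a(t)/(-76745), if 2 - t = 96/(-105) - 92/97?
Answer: 651838774653/884564788625 ≈ 0.73690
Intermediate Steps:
t = 13114/3395 (t = 2 - (96/(-105) - 92/97) = 2 - (96*(-1/105) - 92*1/97) = 2 - (-32/35 - 92/97) = 2 - 1*(-6324/3395) = 2 + 6324/3395 = 13114/3395 ≈ 3.8627)
a(z) = (-295 + 2*z)*(193 + z) (a(z) = (193 + z)*(z + (-295 + z)) = (193 + z)*(-295 + 2*z) = (-295 + 2*z)*(193 + z))
a(t)/(-76745) = (-56935 + 2*(13114/3395)² + 91*(13114/3395))/(-76745) = (-56935 + 2*(171976996/11526025) + 170482/485)*(-1/76745) = (-56935 + 343953992/11526025 + 170482/485)*(-1/76745) = -651838774653/11526025*(-1/76745) = 651838774653/884564788625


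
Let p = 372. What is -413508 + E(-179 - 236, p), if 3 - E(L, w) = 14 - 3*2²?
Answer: -413507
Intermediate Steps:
E(L, w) = 1 (E(L, w) = 3 - (14 - 3*2²) = 3 - (14 - 3*4) = 3 - (14 - 12) = 3 - 1*2 = 3 - 2 = 1)
-413508 + E(-179 - 236, p) = -413508 + 1 = -413507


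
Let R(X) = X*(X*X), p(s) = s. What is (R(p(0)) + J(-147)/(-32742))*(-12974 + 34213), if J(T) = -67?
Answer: 1423013/32742 ≈ 43.461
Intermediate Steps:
R(X) = X**3 (R(X) = X*X**2 = X**3)
(R(p(0)) + J(-147)/(-32742))*(-12974 + 34213) = (0**3 - 67/(-32742))*(-12974 + 34213) = (0 - 67*(-1/32742))*21239 = (0 + 67/32742)*21239 = (67/32742)*21239 = 1423013/32742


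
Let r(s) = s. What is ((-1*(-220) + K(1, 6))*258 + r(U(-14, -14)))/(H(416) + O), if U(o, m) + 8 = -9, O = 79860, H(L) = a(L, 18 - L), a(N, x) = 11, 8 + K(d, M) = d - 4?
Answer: 53905/79871 ≈ 0.67490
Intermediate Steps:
K(d, M) = -12 + d (K(d, M) = -8 + (d - 4) = -8 + (-4 + d) = -12 + d)
H(L) = 11
U(o, m) = -17 (U(o, m) = -8 - 9 = -17)
((-1*(-220) + K(1, 6))*258 + r(U(-14, -14)))/(H(416) + O) = ((-1*(-220) + (-12 + 1))*258 - 17)/(11 + 79860) = ((220 - 11)*258 - 17)/79871 = (209*258 - 17)*(1/79871) = (53922 - 17)*(1/79871) = 53905*(1/79871) = 53905/79871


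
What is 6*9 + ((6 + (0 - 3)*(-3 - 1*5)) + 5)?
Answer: 89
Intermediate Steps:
6*9 + ((6 + (0 - 3)*(-3 - 1*5)) + 5) = 54 + ((6 - 3*(-3 - 5)) + 5) = 54 + ((6 - 3*(-8)) + 5) = 54 + ((6 + 24) + 5) = 54 + (30 + 5) = 54 + 35 = 89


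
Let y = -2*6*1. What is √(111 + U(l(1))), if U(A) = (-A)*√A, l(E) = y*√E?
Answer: √(111 + 24*I*√3) ≈ 10.713 + 1.9402*I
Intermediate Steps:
y = -12 (y = -12*1 = -12)
l(E) = -12*√E
U(A) = -A^(3/2)
√(111 + U(l(1))) = √(111 - (-12*√1)^(3/2)) = √(111 - (-12*1)^(3/2)) = √(111 - (-12)^(3/2)) = √(111 - (-24)*I*√3) = √(111 + 24*I*√3)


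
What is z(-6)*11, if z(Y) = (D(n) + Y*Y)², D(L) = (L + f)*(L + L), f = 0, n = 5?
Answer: 81356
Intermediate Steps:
D(L) = 2*L² (D(L) = (L + 0)*(L + L) = L*(2*L) = 2*L²)
z(Y) = (50 + Y²)² (z(Y) = (2*5² + Y*Y)² = (2*25 + Y²)² = (50 + Y²)²)
z(-6)*11 = (50 + (-6)²)²*11 = (50 + 36)²*11 = 86²*11 = 7396*11 = 81356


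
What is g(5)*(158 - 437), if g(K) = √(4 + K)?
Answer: -837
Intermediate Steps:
g(5)*(158 - 437) = √(4 + 5)*(158 - 437) = √9*(-279) = 3*(-279) = -837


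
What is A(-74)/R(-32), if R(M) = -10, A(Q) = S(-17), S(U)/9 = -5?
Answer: 9/2 ≈ 4.5000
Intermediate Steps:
S(U) = -45 (S(U) = 9*(-5) = -45)
A(Q) = -45
A(-74)/R(-32) = -45/(-10) = -45*(-⅒) = 9/2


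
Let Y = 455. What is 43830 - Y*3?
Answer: 42465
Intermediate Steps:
43830 - Y*3 = 43830 - 455*3 = 43830 - 1*1365 = 43830 - 1365 = 42465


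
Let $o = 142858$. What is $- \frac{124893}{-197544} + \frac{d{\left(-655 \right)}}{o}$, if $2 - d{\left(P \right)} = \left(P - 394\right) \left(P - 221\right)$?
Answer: $- \frac{27280927229}{4703456792} \approx -5.8002$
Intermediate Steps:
$d{\left(P \right)} = 2 - \left(-394 + P\right) \left(-221 + P\right)$ ($d{\left(P \right)} = 2 - \left(P - 394\right) \left(P - 221\right) = 2 - \left(-394 + P\right) \left(-221 + P\right)$)
$- \frac{124893}{-197544} + \frac{d{\left(-655 \right)}}{o} = - \frac{124893}{-197544} + \frac{-87072 - \left(-655\right)^{2} + 615 \left(-655\right)}{142858} = \left(-124893\right) \left(- \frac{1}{197544}\right) + \left(-87072 - 429025 - 402825\right) \frac{1}{142858} = \frac{41631}{65848} + \left(-87072 - 429025 - 402825\right) \frac{1}{142858} = \frac{41631}{65848} - \frac{459461}{71429} = - \frac{27280927229}{4703456792}$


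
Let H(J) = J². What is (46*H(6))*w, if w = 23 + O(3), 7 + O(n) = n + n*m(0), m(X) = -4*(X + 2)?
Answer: -8280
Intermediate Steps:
m(X) = -8 - 4*X (m(X) = -4*(2 + X) = -8 - 4*X)
O(n) = -7 - 7*n (O(n) = -7 + (n + n*(-8 - 4*0)) = -7 + (n + n*(-8 + 0)) = -7 + (n + n*(-8)) = -7 + (n - 8*n) = -7 - 7*n)
w = -5 (w = 23 + (-7 - 7*3) = 23 + (-7 - 21) = 23 - 28 = -5)
(46*H(6))*w = (46*6²)*(-5) = (46*36)*(-5) = 1656*(-5) = -8280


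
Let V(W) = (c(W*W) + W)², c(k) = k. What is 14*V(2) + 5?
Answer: 509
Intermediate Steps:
V(W) = (W + W²)² (V(W) = (W*W + W)² = (W² + W)² = (W + W²)²)
14*V(2) + 5 = 14*(2²*(1 + 2)²) + 5 = 14*(4*3²) + 5 = 14*(4*9) + 5 = 14*36 + 5 = 504 + 5 = 509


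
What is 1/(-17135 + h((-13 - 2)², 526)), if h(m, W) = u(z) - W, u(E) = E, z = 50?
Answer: -1/17611 ≈ -5.6783e-5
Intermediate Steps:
h(m, W) = 50 - W
1/(-17135 + h((-13 - 2)², 526)) = 1/(-17135 + (50 - 1*526)) = 1/(-17135 + (50 - 526)) = 1/(-17135 - 476) = 1/(-17611) = -1/17611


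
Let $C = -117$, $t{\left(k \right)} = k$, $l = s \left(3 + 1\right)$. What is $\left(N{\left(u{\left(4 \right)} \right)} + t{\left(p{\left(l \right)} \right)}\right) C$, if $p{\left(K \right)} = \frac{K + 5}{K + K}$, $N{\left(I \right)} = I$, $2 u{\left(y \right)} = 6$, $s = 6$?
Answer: $- \frac{6747}{16} \approx -421.69$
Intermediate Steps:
$u{\left(y \right)} = 3$ ($u{\left(y \right)} = \frac{1}{2} \cdot 6 = 3$)
$l = 24$ ($l = 6 \left(3 + 1\right) = 6 \cdot 4 = 24$)
$p{\left(K \right)} = \frac{5 + K}{2 K}$
$\left(N{\left(u{\left(4 \right)} \right)} + t{\left(p{\left(l \right)} \right)}\right) C = \left(3 + \frac{5 + 24}{2 \cdot 24}\right) \left(-117\right) = \left(3 + \frac{1}{2} \cdot \frac{1}{24} \cdot 29\right) \left(-117\right) = \left(3 + \frac{29}{48}\right) \left(-117\right) = \frac{173}{48} \left(-117\right) = - \frac{6747}{16}$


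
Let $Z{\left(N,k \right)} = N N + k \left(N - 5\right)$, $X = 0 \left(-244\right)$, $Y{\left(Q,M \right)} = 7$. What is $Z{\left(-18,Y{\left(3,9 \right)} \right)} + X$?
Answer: $163$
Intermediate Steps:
$X = 0$
$Z{\left(N,k \right)} = N^{2} + k \left(-5 + N\right)$
$Z{\left(-18,Y{\left(3,9 \right)} \right)} + X = \left(\left(-18\right)^{2} - 35 - 126\right) + 0 = \left(324 - 35 - 126\right) + 0 = 163 + 0 = 163$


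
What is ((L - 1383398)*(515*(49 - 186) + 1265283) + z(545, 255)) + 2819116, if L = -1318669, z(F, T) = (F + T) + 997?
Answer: -3228232281863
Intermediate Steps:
z(F, T) = 997 + F + T
((L - 1383398)*(515*(49 - 186) + 1265283) + z(545, 255)) + 2819116 = ((-1318669 - 1383398)*(515*(49 - 186) + 1265283) + (997 + 545 + 255)) + 2819116 = (-2702067*(515*(-137) + 1265283) + 1797) + 2819116 = (-2702067*(-70555 + 1265283) + 1797) + 2819116 = (-2702067*1194728 + 1797) + 2819116 = (-3228235102776 + 1797) + 2819116 = -3228235100979 + 2819116 = -3228232281863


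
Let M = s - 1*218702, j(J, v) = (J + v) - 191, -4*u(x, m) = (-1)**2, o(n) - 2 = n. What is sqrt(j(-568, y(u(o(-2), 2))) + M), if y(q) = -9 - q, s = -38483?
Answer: I*sqrt(1031811)/2 ≈ 507.89*I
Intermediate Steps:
o(n) = 2 + n
u(x, m) = -1/4 (u(x, m) = -1/4*(-1)**2 = -1/4*1 = -1/4)
j(J, v) = -191 + J + v
M = -257185 (M = -38483 - 1*218702 = -38483 - 218702 = -257185)
sqrt(j(-568, y(u(o(-2), 2))) + M) = sqrt((-191 - 568 + (-9 - 1*(-1/4))) - 257185) = sqrt((-191 - 568 + (-9 + 1/4)) - 257185) = sqrt((-191 - 568 - 35/4) - 257185) = sqrt(-3071/4 - 257185) = sqrt(-1031811/4) = I*sqrt(1031811)/2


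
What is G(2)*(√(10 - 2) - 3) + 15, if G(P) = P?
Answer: 9 + 4*√2 ≈ 14.657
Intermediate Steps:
G(2)*(√(10 - 2) - 3) + 15 = 2*(√(10 - 2) - 3) + 15 = 2*(√8 - 3) + 15 = 2*(2*√2 - 3) + 15 = 2*(-3 + 2*√2) + 15 = (-6 + 4*√2) + 15 = 9 + 4*√2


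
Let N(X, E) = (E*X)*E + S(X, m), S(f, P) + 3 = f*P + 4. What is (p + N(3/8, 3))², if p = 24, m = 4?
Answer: 57121/64 ≈ 892.52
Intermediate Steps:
S(f, P) = 1 + P*f (S(f, P) = -3 + (f*P + 4) = -3 + (P*f + 4) = -3 + (4 + P*f) = 1 + P*f)
N(X, E) = 1 + 4*X + X*E² (N(X, E) = (E*X)*E + (1 + 4*X) = X*E² + (1 + 4*X) = 1 + 4*X + X*E²)
(p + N(3/8, 3))² = (24 + (1 + 4*(3/8) + (3/8)*3²))² = (24 + (1 + 4*(3*(⅛)) + (3*(⅛))*9))² = (24 + (1 + 4*(3/8) + (3/8)*9))² = (24 + (1 + 3/2 + 27/8))² = (24 + 47/8)² = (239/8)² = 57121/64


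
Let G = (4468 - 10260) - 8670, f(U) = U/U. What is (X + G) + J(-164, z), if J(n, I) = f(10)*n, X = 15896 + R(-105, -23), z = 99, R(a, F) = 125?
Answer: 1395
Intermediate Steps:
f(U) = 1
X = 16021 (X = 15896 + 125 = 16021)
G = -14462 (G = -5792 - 8670 = -14462)
J(n, I) = n (J(n, I) = 1*n = n)
(X + G) + J(-164, z) = (16021 - 14462) - 164 = 1559 - 164 = 1395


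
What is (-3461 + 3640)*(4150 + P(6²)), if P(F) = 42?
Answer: 750368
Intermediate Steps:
(-3461 + 3640)*(4150 + P(6²)) = (-3461 + 3640)*(4150 + 42) = 179*4192 = 750368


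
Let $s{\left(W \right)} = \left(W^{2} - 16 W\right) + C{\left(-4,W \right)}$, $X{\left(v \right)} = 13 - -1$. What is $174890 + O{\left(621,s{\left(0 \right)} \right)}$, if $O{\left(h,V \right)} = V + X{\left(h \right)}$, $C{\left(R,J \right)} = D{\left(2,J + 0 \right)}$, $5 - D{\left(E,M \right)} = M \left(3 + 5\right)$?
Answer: $174909$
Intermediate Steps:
$X{\left(v \right)} = 14$ ($X{\left(v \right)} = 13 + 1 = 14$)
$D{\left(E,M \right)} = 5 - 8 M$ ($D{\left(E,M \right)} = 5 - M \left(3 + 5\right) = 5 - M 8 = 5 - 8 M$)
$C{\left(R,J \right)} = 5 - 8 J$ ($C{\left(R,J \right)} = 5 - 8 \left(J + 0\right) = 5 - 8 J$)
$s{\left(W \right)} = 5 + W^{2} - 24 W$ ($s{\left(W \right)} = \left(W^{2} - 16 W\right) - \left(-5 + 8 W\right) = 5 + W^{2} - 24 W$)
$O{\left(h,V \right)} = 14 + V$ ($O{\left(h,V \right)} = V + 14 = 14 + V$)
$174890 + O{\left(621,s{\left(0 \right)} \right)} = 174890 + \left(14 + \left(5 + 0^{2} - 0\right)\right) = 174890 + \left(14 + \left(5 + 0 + 0\right)\right) = 174890 + \left(14 + 5\right) = 174890 + 19 = 174909$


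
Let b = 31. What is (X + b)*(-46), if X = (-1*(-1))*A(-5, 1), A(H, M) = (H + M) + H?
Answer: -1012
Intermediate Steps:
A(H, M) = M + 2*H
X = -9 (X = (-1*(-1))*(1 + 2*(-5)) = 1*(1 - 10) = 1*(-9) = -9)
(X + b)*(-46) = (-9 + 31)*(-46) = 22*(-46) = -1012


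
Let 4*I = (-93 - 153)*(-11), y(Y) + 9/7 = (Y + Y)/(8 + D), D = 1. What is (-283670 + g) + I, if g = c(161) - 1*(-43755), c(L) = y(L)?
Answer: -30139705/126 ≈ -2.3920e+5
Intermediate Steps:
y(Y) = -9/7 + 2*Y/9 (y(Y) = -9/7 + (Y + Y)/(8 + 1) = -9/7 + (2*Y)/9 = -9/7 + (2*Y)*(⅑) = -9/7 + 2*Y/9)
c(L) = -9/7 + 2*L/9
g = 2758738/63 (g = (-9/7 + (2/9)*161) - 1*(-43755) = (-9/7 + 322/9) + 43755 = 2173/63 + 43755 = 2758738/63 ≈ 43790.)
I = 1353/2 (I = ((-93 - 153)*(-11))/4 = (-246*(-11))/4 = (¼)*2706 = 1353/2 ≈ 676.50)
(-283670 + g) + I = (-283670 + 2758738/63) + 1353/2 = -15112472/63 + 1353/2 = -30139705/126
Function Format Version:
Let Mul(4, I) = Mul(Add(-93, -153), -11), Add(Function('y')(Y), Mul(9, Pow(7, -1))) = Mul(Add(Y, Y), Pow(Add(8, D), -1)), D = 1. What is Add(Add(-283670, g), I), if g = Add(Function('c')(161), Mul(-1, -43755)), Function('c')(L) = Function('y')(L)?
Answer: Rational(-30139705, 126) ≈ -2.3920e+5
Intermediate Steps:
Function('y')(Y) = Add(Rational(-9, 7), Mul(Rational(2, 9), Y)) (Function('y')(Y) = Add(Rational(-9, 7), Mul(Add(Y, Y), Pow(Add(8, 1), -1))) = Add(Rational(-9, 7), Mul(Mul(2, Y), Pow(9, -1))) = Add(Rational(-9, 7), Mul(Mul(2, Y), Rational(1, 9))) = Add(Rational(-9, 7), Mul(Rational(2, 9), Y)))
Function('c')(L) = Add(Rational(-9, 7), Mul(Rational(2, 9), L))
g = Rational(2758738, 63) (g = Add(Add(Rational(-9, 7), Mul(Rational(2, 9), 161)), Mul(-1, -43755)) = Add(Add(Rational(-9, 7), Rational(322, 9)), 43755) = Add(Rational(2173, 63), 43755) = Rational(2758738, 63) ≈ 43790.)
I = Rational(1353, 2) (I = Mul(Rational(1, 4), Mul(Add(-93, -153), -11)) = Mul(Rational(1, 4), Mul(-246, -11)) = Mul(Rational(1, 4), 2706) = Rational(1353, 2) ≈ 676.50)
Add(Add(-283670, g), I) = Add(Add(-283670, Rational(2758738, 63)), Rational(1353, 2)) = Add(Rational(-15112472, 63), Rational(1353, 2)) = Rational(-30139705, 126)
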